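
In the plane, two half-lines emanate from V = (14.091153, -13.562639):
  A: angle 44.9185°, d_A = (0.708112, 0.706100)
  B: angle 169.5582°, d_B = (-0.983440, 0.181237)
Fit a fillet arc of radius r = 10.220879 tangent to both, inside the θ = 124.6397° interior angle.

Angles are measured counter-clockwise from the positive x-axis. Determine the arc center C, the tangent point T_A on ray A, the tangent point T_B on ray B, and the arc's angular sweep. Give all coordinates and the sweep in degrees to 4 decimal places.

bisector direction at 107.2384° = (-0.296347,0.955080)
center distance |VC| = r/sin(θ/2) = 10.220879/sin(62.3199°) = 11.541783
C = V + |VC|·bis = (10.6708,-2.5393)
T_A = V + ((C−V)·d_A)·d_A = V + 5.3616·d_A = (17.8877,-9.7768)
T_B = V + ((C−V)·d_B)·d_B = V + 5.3616·d_B = (8.8184,-12.5909)
sweep = 180° − θ = 55.3603°

center=(10.6708,-2.5393) T_A=(17.8877,-9.7768) T_B=(8.8184,-12.5909) sweep=55.3603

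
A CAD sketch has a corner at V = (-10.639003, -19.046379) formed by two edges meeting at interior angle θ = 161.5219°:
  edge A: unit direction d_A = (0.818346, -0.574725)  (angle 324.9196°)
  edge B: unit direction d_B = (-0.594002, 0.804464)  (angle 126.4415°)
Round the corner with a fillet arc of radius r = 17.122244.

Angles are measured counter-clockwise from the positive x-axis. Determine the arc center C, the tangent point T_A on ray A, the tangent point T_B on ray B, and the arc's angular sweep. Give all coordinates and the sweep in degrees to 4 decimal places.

center=(1.4808,-6.6352) T_A=(-8.3598,-20.6471) T_B=(-12.2934,-16.8058) sweep=18.4781

bisector direction at 45.6805° = (0.698658,0.715456)
center distance |VC| = r/sin(θ/2) = 17.122244/sin(80.7609°) = 17.347289
C = V + |VC|·bis = (1.4808,-6.6352)
T_A = V + ((C−V)·d_A)·d_A = V + 2.7852·d_A = (-8.3598,-20.6471)
T_B = V + ((C−V)·d_B)·d_B = V + 2.7852·d_B = (-12.2934,-16.8058)
sweep = 180° − θ = 18.4781°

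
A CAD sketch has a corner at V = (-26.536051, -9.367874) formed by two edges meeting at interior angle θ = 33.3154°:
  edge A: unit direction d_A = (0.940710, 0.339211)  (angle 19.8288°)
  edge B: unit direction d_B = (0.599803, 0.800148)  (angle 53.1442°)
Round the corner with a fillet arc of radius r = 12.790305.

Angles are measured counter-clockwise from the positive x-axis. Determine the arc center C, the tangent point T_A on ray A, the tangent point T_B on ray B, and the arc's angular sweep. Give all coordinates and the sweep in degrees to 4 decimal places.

center=(9.3378,17.1643) T_A=(13.6764,5.1324) T_B=(-0.8963,24.8360) sweep=146.6846

bisector direction at 36.4865° = (0.803997,0.594633)
center distance |VC| = r/sin(θ/2) = 12.790305/sin(16.6577°) = 44.619423
C = V + |VC|·bis = (9.3378,17.1643)
T_A = V + ((C−V)·d_A)·d_A = V + 42.7469·d_A = (13.6764,5.1324)
T_B = V + ((C−V)·d_B)·d_B = V + 42.7469·d_B = (-0.8963,24.8360)
sweep = 180° − θ = 146.6846°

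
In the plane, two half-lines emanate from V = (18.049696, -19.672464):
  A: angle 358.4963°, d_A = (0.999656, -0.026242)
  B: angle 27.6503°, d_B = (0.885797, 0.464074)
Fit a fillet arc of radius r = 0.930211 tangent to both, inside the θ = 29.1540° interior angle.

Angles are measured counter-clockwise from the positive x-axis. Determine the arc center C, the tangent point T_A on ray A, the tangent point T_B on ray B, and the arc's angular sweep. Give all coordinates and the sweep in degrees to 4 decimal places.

center=(21.6499,-18.8364) T_A=(21.6255,-19.7663) T_B=(21.2182,-18.0125) sweep=150.8460

bisector direction at 13.0733° = (0.974081,0.226197)
center distance |VC| = r/sin(θ/2) = 0.930211/sin(14.5770°) = 3.695994
C = V + |VC|·bis = (21.6499,-18.8364)
T_A = V + ((C−V)·d_A)·d_A = V + 3.5770·d_A = (21.6255,-19.7663)
T_B = V + ((C−V)·d_B)·d_B = V + 3.5770·d_B = (21.2182,-18.0125)
sweep = 180° − θ = 150.8460°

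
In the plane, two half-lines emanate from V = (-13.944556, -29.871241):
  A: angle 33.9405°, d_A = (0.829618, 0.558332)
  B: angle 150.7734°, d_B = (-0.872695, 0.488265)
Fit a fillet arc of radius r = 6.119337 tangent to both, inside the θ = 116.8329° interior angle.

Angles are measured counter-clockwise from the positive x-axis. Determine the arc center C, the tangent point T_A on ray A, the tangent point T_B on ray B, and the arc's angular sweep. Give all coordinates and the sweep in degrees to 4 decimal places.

bisector direction at 92.3570° = (-0.041125,0.999154)
center distance |VC| = r/sin(θ/2) = 6.119337/sin(58.4164°) = 7.183355
C = V + |VC|·bis = (-14.2400,-22.6940)
T_A = V + ((C−V)·d_A)·d_A = V + 3.7622·d_A = (-10.8234,-27.7707)
T_B = V + ((C−V)·d_B)·d_B = V + 3.7622·d_B = (-17.2278,-28.0343)
sweep = 180° − θ = 63.1671°

center=(-14.2400,-22.6940) T_A=(-10.8234,-27.7707) T_B=(-17.2278,-28.0343) sweep=63.1671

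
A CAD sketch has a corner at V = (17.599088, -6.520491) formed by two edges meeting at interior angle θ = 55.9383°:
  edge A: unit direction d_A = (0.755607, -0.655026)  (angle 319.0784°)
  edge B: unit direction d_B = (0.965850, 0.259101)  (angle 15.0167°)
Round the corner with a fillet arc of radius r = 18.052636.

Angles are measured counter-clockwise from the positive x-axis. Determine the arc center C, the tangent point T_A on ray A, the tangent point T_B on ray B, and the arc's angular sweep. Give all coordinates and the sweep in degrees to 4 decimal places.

center=(55.1118,-15.1482) T_A=(43.2869,-28.7889) T_B=(50.4343,2.2879) sweep=124.0617

bisector direction at 347.0475° = (0.974556,-0.224142)
center distance |VC| = r/sin(θ/2) = 18.052636/sin(27.9691°) = 38.492082
C = V + |VC|·bis = (55.1118,-15.1482)
T_A = V + ((C−V)·d_A)·d_A = V + 33.9962·d_A = (43.2869,-28.7889)
T_B = V + ((C−V)·d_B)·d_B = V + 33.9962·d_B = (50.4343,2.2879)
sweep = 180° − θ = 124.0617°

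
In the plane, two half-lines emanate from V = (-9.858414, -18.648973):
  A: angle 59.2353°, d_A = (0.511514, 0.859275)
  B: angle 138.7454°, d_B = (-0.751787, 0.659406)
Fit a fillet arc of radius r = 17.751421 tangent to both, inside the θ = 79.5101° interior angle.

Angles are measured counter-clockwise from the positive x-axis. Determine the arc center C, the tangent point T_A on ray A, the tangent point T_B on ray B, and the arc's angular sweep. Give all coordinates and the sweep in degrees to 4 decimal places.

bisector direction at 98.9904° = (-0.156268,0.987715)
center distance |VC| = r/sin(θ/2) = 17.751421/sin(39.7550°) = 27.757988
C = V + |VC|·bis = (-14.1961,8.7680)
T_A = V + ((C−V)·d_A)·d_A = V + 21.3399·d_A = (1.0573,-0.3121)
T_B = V + ((C−V)·d_B)·d_B = V + 21.3399·d_B = (-25.9015,-4.5773)
sweep = 180° − θ = 100.4899°

center=(-14.1961,8.7680) T_A=(1.0573,-0.3121) T_B=(-25.9015,-4.5773) sweep=100.4899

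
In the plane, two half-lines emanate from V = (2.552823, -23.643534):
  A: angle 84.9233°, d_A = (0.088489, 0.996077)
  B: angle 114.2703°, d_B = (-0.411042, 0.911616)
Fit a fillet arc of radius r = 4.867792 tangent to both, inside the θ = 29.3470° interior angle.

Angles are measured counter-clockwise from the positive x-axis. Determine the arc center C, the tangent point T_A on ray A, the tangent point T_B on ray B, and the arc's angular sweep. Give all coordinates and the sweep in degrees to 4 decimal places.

bisector direction at 99.5968° = (-0.166714,0.986005)
center distance |VC| = r/sin(θ/2) = 4.867792/sin(14.6735°) = 19.216697
C = V + |VC|·bis = (-0.6509,-4.6958)
T_A = V + ((C−V)·d_A)·d_A = V + 18.5899·d_A = (4.1978,-5.1265)
T_B = V + ((C−V)·d_B)·d_B = V + 18.5899·d_B = (-5.0884,-6.6966)
sweep = 180° − θ = 150.6530°

center=(-0.6509,-4.6958) T_A=(4.1978,-5.1265) T_B=(-5.0884,-6.6966) sweep=150.6530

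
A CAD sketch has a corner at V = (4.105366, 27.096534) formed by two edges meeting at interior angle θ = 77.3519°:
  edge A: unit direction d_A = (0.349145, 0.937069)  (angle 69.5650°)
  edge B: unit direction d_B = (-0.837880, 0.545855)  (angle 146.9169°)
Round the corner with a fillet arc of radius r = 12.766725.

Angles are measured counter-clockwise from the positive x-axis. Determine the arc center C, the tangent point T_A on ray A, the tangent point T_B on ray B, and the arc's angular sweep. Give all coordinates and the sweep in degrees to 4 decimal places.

center=(-2.2894,46.4995) T_A=(9.6739,42.0420) T_B=(-9.2581,35.8025) sweep=102.6481

bisector direction at 108.2409° = (-0.313014,0.949749)
center distance |VC| = r/sin(θ/2) = 12.766725/sin(38.6760°) = 20.429538
C = V + |VC|·bis = (-2.2894,46.4995)
T_A = V + ((C−V)·d_A)·d_A = V + 15.9492·d_A = (9.6739,42.0420)
T_B = V + ((C−V)·d_B)·d_B = V + 15.9492·d_B = (-9.2581,35.8025)
sweep = 180° − θ = 102.6481°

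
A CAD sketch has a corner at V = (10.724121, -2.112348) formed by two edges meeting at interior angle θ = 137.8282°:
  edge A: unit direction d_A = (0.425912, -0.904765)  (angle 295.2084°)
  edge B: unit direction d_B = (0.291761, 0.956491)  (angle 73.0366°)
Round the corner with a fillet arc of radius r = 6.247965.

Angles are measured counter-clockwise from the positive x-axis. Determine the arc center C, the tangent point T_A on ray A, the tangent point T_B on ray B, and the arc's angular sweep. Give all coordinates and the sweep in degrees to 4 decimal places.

bisector direction at 4.1225° = (0.997413,0.071889)
center distance |VC| = r/sin(θ/2) = 6.247965/sin(68.9141°) = 6.696338
C = V + |VC|·bis = (17.4031,-1.6310)
T_A = V + ((C−V)·d_A)·d_A = V + 2.4091·d_A = (11.7502,-4.2920)
T_B = V + ((C−V)·d_B)·d_B = V + 2.4091·d_B = (11.4270,0.1920)
sweep = 180° − θ = 42.1718°

center=(17.4031,-1.6310) T_A=(11.7502,-4.2920) T_B=(11.4270,0.1920) sweep=42.1718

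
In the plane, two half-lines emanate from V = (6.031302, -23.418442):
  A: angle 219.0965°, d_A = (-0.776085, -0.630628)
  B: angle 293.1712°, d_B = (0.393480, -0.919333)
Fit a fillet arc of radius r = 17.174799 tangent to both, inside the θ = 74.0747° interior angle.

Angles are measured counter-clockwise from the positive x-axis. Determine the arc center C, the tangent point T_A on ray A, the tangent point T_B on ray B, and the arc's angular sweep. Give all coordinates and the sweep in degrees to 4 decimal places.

bisector direction at 256.1338° = (-0.239655,-0.970858)
center distance |VC| = r/sin(θ/2) = 17.174799/sin(37.0374°) = 28.513675
C = V + |VC|·bis = (-0.8021,-51.1012)
T_A = V + ((C−V)·d_A)·d_A = V + 22.7608·d_A = (-11.6330,-37.7721)
T_B = V + ((C−V)·d_B)·d_B = V + 22.7608·d_B = (14.9872,-44.3432)
sweep = 180° − θ = 105.9253°

center=(-0.8021,-51.1012) T_A=(-11.6330,-37.7721) T_B=(14.9872,-44.3432) sweep=105.9253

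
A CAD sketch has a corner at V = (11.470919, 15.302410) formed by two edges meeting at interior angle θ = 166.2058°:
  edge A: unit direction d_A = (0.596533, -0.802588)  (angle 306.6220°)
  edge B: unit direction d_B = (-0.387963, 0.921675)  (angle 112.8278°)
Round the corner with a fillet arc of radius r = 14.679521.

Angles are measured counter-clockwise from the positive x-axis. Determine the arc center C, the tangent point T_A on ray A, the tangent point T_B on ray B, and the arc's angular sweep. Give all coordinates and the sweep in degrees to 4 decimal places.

bisector direction at 29.7249° = (0.868416,0.495836)
center distance |VC| = r/sin(θ/2) = 14.679521/sin(83.1029°) = 14.786525
C = V + |VC|·bis = (24.3118,22.6341)
T_A = V + ((C−V)·d_A)·d_A = V + 1.7757·d_A = (12.5302,13.8773)
T_B = V + ((C−V)·d_B)·d_B = V + 1.7757·d_B = (10.7820,16.9390)
sweep = 180° − θ = 13.7942°

center=(24.3118,22.6341) T_A=(12.5302,13.8773) T_B=(10.7820,16.9390) sweep=13.7942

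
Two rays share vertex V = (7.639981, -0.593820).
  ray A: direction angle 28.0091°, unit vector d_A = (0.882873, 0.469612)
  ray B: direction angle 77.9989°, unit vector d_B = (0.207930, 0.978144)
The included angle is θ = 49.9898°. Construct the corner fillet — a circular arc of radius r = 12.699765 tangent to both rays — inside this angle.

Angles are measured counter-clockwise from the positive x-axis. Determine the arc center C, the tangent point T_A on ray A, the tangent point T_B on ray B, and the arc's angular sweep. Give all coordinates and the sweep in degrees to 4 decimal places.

center=(25.7264,23.4112) T_A=(31.6904,12.1989) T_B=(13.3042,26.0519) sweep=130.0102

bisector direction at 53.0040° = (0.601759,0.798678)
center distance |VC| = r/sin(θ/2) = 12.699765/sin(24.9949°) = 30.055941
C = V + |VC|·bis = (25.7264,23.4112)
T_A = V + ((C−V)·d_A)·d_A = V + 27.2411·d_A = (31.6904,12.1989)
T_B = V + ((C−V)·d_B)·d_B = V + 27.2411·d_B = (13.3042,26.0519)
sweep = 180° − θ = 130.0102°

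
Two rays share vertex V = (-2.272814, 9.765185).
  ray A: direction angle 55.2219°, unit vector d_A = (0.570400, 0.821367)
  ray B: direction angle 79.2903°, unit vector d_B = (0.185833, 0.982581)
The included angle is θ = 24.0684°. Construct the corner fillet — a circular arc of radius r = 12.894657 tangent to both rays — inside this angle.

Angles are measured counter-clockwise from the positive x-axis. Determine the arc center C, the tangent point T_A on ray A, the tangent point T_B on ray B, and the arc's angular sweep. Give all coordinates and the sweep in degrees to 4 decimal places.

center=(21.6377,66.8024) T_A=(32.2290,59.4473) T_B=(8.9677,69.1986) sweep=155.9316

bisector direction at 67.2561° = (0.386613,0.922242)
center distance |VC| = r/sin(θ/2) = 12.894657/sin(12.0342°) = 61.846209
C = V + |VC|·bis = (21.6377,66.8024)
T_A = V + ((C−V)·d_A)·d_A = V + 60.4870·d_A = (32.2290,59.4473)
T_B = V + ((C−V)·d_B)·d_B = V + 60.4870·d_B = (8.9677,69.1986)
sweep = 180° − θ = 155.9316°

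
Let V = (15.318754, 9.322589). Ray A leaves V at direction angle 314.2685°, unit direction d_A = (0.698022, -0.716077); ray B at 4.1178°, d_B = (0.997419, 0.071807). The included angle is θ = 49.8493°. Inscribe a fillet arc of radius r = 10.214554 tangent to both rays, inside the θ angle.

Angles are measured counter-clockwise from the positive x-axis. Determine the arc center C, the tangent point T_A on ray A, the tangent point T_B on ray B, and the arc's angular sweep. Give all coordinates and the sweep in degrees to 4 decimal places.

bisector direction at 339.1932° = (0.934783,-0.355219)
center distance |VC| = r/sin(θ/2) = 10.214554/sin(24.9246°) = 24.238072
C = V + |VC|·bis = (37.9761,0.7128)
T_A = V + ((C−V)·d_A)·d_A = V + 21.9806·d_A = (30.6617,-6.4172)
T_B = V + ((C−V)·d_B)·d_B = V + 21.9806·d_B = (37.2426,10.9010)
sweep = 180° − θ = 130.1507°

center=(37.9761,0.7128) T_A=(30.6617,-6.4172) T_B=(37.2426,10.9010) sweep=130.1507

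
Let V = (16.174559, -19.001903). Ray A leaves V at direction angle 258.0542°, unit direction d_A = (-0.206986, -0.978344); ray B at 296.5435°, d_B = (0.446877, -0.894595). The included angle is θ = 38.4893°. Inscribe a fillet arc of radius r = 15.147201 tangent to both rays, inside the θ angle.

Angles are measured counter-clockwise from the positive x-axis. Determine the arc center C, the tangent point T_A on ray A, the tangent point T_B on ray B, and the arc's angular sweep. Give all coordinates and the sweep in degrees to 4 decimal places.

center=(22.0130,-64.5855) T_A=(7.1939,-61.4502) T_B=(35.5636,-57.8166) sweep=141.5107

bisector direction at 277.2988° = (0.127045,-0.991897)
center distance |VC| = r/sin(θ/2) = 15.147201/sin(19.2447°) = 45.955967
C = V + |VC|·bis = (22.0130,-64.5855)
T_A = V + ((C−V)·d_A)·d_A = V + 43.3879·d_A = (7.1939,-61.4502)
T_B = V + ((C−V)·d_B)·d_B = V + 43.3879·d_B = (35.5636,-57.8166)
sweep = 180° − θ = 141.5107°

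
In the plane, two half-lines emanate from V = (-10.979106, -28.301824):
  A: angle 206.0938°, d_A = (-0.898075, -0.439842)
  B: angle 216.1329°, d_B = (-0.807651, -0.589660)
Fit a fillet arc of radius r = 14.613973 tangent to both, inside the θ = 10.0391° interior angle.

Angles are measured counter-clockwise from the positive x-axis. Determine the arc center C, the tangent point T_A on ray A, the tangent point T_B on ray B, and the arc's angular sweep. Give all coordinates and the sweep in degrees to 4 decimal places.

center=(-153.9771,-114.6092) T_A=(-160.4050,-101.4847) T_B=(-145.3598,-126.4122) sweep=169.9609

bisector direction at 211.1133° = (-0.856147,-0.516733)
center distance |VC| = r/sin(θ/2) = 14.613973/sin(5.0195°) = 167.025136
C = V + |VC|·bis = (-153.9771,-114.6092)
T_A = V + ((C−V)·d_A)·d_A = V + 166.3846·d_A = (-160.4050,-101.4847)
T_B = V + ((C−V)·d_B)·d_B = V + 166.3846·d_B = (-145.3598,-126.4122)
sweep = 180° − θ = 169.9609°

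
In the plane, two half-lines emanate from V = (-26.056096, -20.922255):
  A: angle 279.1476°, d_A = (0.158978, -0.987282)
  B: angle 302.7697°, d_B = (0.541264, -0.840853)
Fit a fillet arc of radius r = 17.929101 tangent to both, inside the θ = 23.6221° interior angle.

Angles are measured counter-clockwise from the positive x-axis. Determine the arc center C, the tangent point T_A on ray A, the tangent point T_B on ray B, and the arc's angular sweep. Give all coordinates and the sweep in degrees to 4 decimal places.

center=(5.2757,-102.7206) T_A=(-12.4254,-105.5710) T_B=(20.3514,-93.0163) sweep=156.3779

bisector direction at 290.9587° = (0.357694,-0.933839)
center distance |VC| = r/sin(θ/2) = 17.929101/sin(11.8110°) = 87.593697
C = V + |VC|·bis = (5.2757,-102.7206)
T_A = V + ((C−V)·d_A)·d_A = V + 85.7392·d_A = (-12.4254,-105.5710)
T_B = V + ((C−V)·d_B)·d_B = V + 85.7392·d_B = (20.3514,-93.0163)
sweep = 180° − θ = 156.3779°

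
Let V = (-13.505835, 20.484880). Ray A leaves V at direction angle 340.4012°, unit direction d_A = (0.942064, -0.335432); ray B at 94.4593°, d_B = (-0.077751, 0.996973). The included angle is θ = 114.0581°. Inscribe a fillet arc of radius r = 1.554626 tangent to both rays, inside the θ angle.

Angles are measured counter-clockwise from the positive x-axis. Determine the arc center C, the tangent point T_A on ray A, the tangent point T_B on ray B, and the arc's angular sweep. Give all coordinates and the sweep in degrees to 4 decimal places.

bisector direction at 37.4303° = (0.794094,0.607795)
center distance |VC| = r/sin(θ/2) = 1.554626/sin(57.0290°) = 1.853069
C = V + |VC|·bis = (-12.0343,21.6112)
T_A = V + ((C−V)·d_A)·d_A = V + 1.0085·d_A = (-12.5558,20.1466)
T_B = V + ((C−V)·d_B)·d_B = V + 1.0085·d_B = (-13.5842,21.4903)
sweep = 180° − θ = 65.9419°

center=(-12.0343,21.6112) T_A=(-12.5558,20.1466) T_B=(-13.5842,21.4903) sweep=65.9419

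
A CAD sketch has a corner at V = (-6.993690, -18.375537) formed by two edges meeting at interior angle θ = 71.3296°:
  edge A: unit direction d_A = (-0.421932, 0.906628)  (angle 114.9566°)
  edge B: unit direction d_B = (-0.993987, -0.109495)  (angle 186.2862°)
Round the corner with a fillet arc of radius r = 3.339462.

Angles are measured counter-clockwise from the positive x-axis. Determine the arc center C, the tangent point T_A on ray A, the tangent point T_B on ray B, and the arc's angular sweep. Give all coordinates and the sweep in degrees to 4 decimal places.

center=(-11.9847,-15.5657) T_A=(-8.9571,-14.1567) T_B=(-11.6191,-18.8851) sweep=108.6704

bisector direction at 150.6214° = (-0.871397,0.490578)
center distance |VC| = r/sin(θ/2) = 3.339462/sin(35.6648°) = 5.727651
C = V + |VC|·bis = (-11.9847,-15.5657)
T_A = V + ((C−V)·d_A)·d_A = V + 4.6534·d_A = (-8.9571,-14.1567)
T_B = V + ((C−V)·d_B)·d_B = V + 4.6534·d_B = (-11.6191,-18.8851)
sweep = 180° − θ = 108.6704°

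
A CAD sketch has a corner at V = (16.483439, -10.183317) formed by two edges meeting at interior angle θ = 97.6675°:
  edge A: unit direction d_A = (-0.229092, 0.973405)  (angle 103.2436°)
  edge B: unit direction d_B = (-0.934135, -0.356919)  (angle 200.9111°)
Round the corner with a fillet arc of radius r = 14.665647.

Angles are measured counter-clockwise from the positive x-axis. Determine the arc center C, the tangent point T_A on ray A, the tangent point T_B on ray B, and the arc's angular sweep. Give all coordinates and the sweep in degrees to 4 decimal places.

bisector direction at 152.0774° = (-0.883581,0.468279)
center distance |VC| = r/sin(θ/2) = 14.665647/sin(48.8338°) = 19.481393
C = V + |VC|·bis = (-0.7299,-1.0606)
T_A = V + ((C−V)·d_A)·d_A = V + 12.8236·d_A = (13.5457,2.2992)
T_B = V + ((C−V)·d_B)·d_B = V + 12.8236·d_B = (4.5045,-14.7603)
sweep = 180° − θ = 82.3325°

center=(-0.7299,-1.0606) T_A=(13.5457,2.2992) T_B=(4.5045,-14.7603) sweep=82.3325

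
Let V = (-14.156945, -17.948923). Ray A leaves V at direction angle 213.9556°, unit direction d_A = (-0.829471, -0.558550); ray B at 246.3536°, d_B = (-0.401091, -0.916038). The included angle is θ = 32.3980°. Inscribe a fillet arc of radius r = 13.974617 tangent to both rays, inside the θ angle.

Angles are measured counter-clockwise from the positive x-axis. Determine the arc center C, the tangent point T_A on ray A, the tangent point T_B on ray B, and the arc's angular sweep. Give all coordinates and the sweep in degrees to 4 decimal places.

center=(-46.2523,-56.4090) T_A=(-54.0579,-44.8175) T_B=(-33.4511,-62.0141) sweep=147.6020

bisector direction at 230.1546° = (-0.640718,-0.767776)
center distance |VC| = r/sin(θ/2) = 13.974617/sin(16.1990°) = 50.092839
C = V + |VC|·bis = (-46.2523,-56.4090)
T_A = V + ((C−V)·d_A)·d_A = V + 48.1041·d_A = (-54.0579,-44.8175)
T_B = V + ((C−V)·d_B)·d_B = V + 48.1041·d_B = (-33.4511,-62.0141)
sweep = 180° − θ = 147.6020°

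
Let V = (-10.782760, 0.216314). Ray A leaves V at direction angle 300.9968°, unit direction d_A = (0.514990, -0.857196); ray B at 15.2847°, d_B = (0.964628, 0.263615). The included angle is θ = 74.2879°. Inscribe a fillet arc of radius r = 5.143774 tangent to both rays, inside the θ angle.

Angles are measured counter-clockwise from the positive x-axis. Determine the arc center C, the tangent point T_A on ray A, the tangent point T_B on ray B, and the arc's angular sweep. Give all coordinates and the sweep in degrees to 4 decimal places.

center=(-2.8765,-2.9554) T_A=(-7.2857,-5.6044) T_B=(-4.2325,2.0064) sweep=105.7121

bisector direction at 338.1408° = (0.928101,-0.372328)
center distance |VC| = r/sin(θ/2) = 5.143774/sin(37.1439°) = 8.518726
C = V + |VC|·bis = (-2.8765,-2.9554)
T_A = V + ((C−V)·d_A)·d_A = V + 6.7905·d_A = (-7.2857,-5.6044)
T_B = V + ((C−V)·d_B)·d_B = V + 6.7905·d_B = (-4.2325,2.0064)
sweep = 180° − θ = 105.7121°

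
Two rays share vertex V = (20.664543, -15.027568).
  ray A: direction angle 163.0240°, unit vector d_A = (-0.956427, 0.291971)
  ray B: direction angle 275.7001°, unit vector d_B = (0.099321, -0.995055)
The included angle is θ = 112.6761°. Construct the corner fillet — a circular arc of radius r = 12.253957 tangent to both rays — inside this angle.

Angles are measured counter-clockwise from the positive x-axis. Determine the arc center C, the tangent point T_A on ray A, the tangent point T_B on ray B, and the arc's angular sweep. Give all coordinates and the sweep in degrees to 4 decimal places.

bisector direction at 219.3621° = (-0.773154,-0.634219)
center distance |VC| = r/sin(θ/2) = 12.253957/sin(56.3381°) = 14.722609
C = V + |VC|·bis = (9.2817,-24.3649)
T_A = V + ((C−V)·d_A)·d_A = V + 8.1606·d_A = (12.8595,-12.6449)
T_B = V + ((C−V)·d_B)·d_B = V + 8.1606·d_B = (21.4751,-23.1478)
sweep = 180° − θ = 67.3239°

center=(9.2817,-24.3649) T_A=(12.8595,-12.6449) T_B=(21.4751,-23.1478) sweep=67.3239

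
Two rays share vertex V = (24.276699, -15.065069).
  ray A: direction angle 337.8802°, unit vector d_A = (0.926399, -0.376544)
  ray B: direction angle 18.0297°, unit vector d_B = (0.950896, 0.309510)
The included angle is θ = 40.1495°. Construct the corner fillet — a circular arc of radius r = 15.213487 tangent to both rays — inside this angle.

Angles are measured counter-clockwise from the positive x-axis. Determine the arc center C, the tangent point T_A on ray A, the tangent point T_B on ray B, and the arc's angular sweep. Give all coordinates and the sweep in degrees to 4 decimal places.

bisector direction at 357.9550° = (0.999363,-0.035685)
center distance |VC| = r/sin(θ/2) = 15.213487/sin(20.0748°) = 44.322426
C = V + |VC|·bis = (68.5709,-16.6467)
T_A = V + ((C−V)·d_A)·d_A = V + 41.6296·d_A = (62.8423,-30.7405)
T_B = V + ((C−V)·d_B)·d_B = V + 41.6296·d_B = (63.8622,-2.1803)
sweep = 180° − θ = 139.8505°

center=(68.5709,-16.6467) T_A=(62.8423,-30.7405) T_B=(63.8622,-2.1803) sweep=139.8505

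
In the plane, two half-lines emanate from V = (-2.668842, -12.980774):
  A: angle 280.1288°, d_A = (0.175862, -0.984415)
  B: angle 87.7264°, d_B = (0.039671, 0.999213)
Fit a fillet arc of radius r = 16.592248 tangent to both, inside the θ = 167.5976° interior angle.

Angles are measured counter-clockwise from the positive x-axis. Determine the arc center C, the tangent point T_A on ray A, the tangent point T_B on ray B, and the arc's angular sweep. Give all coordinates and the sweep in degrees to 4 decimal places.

bisector direction at 3.9276° = (0.997651,0.068496)
center distance |VC| = r/sin(θ/2) = 16.592248/sin(83.7988°) = 16.689906
C = V + |VC|·bis = (13.9819,-11.8376)
T_A = V + ((C−V)·d_A)·d_A = V + 1.8028·d_A = (-2.3518,-14.7555)
T_B = V + ((C−V)·d_B)·d_B = V + 1.8028·d_B = (-2.5973,-11.1793)
sweep = 180° − θ = 12.4024°

center=(13.9819,-11.8376) T_A=(-2.3518,-14.7555) T_B=(-2.5973,-11.1793) sweep=12.4024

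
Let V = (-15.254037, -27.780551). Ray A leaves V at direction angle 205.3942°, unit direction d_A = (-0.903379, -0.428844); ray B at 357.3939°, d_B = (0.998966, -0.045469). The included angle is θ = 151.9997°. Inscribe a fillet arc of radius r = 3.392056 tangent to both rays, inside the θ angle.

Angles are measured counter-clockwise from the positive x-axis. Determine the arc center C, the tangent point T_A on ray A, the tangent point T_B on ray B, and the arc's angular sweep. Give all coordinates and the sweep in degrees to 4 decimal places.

center=(-14.5634,-31.2076) T_A=(-16.0181,-28.1432) T_B=(-14.4092,-27.8190) sweep=28.0003

bisector direction at 281.3941° = (0.197556,-0.980292)
center distance |VC| = r/sin(θ/2) = 3.392056/sin(75.9998°) = 3.495901
C = V + |VC|·bis = (-14.5634,-31.2076)
T_A = V + ((C−V)·d_A)·d_A = V + 0.8457·d_A = (-16.0181,-28.1432)
T_B = V + ((C−V)·d_B)·d_B = V + 0.8457·d_B = (-14.4092,-27.8190)
sweep = 180° − θ = 28.0003°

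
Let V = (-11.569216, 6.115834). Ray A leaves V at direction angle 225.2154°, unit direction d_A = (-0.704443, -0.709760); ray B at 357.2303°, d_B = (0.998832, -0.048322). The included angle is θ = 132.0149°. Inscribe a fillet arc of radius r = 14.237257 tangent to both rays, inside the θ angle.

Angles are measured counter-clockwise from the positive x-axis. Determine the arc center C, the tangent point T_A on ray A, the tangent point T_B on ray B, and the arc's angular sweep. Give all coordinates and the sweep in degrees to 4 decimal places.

center=(-5.9280,-8.4110) T_A=(-16.0330,1.6184) T_B=(-5.2400,5.8096) sweep=47.9851

bisector direction at 291.2229° = (0.361996,-0.932180)
center distance |VC| = r/sin(θ/2) = 14.237257/sin(66.0075°) = 15.583716
C = V + |VC|·bis = (-5.9280,-8.4110)
T_A = V + ((C−V)·d_A)·d_A = V + 6.3366·d_A = (-16.0330,1.6184)
T_B = V + ((C−V)·d_B)·d_B = V + 6.3366·d_B = (-5.2400,5.8096)
sweep = 180° − θ = 47.9851°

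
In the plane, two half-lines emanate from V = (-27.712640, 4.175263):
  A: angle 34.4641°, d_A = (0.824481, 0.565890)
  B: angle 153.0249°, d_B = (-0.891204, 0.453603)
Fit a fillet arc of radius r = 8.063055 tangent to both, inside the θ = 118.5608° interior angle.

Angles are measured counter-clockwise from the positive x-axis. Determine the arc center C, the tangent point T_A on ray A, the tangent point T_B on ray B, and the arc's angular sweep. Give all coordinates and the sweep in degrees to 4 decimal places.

center=(-28.3252,13.5344) T_A=(-23.7624,6.8866) T_B=(-31.9826,6.3486) sweep=61.4392

bisector direction at 93.7445° = (-0.065307,0.997865)
center distance |VC| = r/sin(θ/2) = 8.063055/sin(59.2804°) = 9.379162
C = V + |VC|·bis = (-28.3252,13.5344)
T_A = V + ((C−V)·d_A)·d_A = V + 4.7912·d_A = (-23.7624,6.8866)
T_B = V + ((C−V)·d_B)·d_B = V + 4.7912·d_B = (-31.9826,6.3486)
sweep = 180° − θ = 61.4392°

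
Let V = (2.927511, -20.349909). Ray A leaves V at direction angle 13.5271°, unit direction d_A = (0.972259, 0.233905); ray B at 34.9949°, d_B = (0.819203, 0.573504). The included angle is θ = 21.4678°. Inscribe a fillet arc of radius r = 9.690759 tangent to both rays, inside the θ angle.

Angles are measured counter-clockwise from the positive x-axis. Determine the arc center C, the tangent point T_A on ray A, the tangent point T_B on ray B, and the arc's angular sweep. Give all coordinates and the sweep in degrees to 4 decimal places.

bisector direction at 24.2610° = (0.911683,0.410894)
center distance |VC| = r/sin(θ/2) = 9.690759/sin(10.7339°) = 52.031490
C = V + |VC|·bis = (50.3637,1.0295)
T_A = V + ((C−V)·d_A)·d_A = V + 51.1211·d_A = (52.6305,-8.3924)
T_B = V + ((C−V)·d_B)·d_B = V + 51.1211·d_B = (44.8061,8.9682)
sweep = 180° − θ = 158.5322°

center=(50.3637,1.0295) T_A=(52.6305,-8.3924) T_B=(44.8061,8.9682) sweep=158.5322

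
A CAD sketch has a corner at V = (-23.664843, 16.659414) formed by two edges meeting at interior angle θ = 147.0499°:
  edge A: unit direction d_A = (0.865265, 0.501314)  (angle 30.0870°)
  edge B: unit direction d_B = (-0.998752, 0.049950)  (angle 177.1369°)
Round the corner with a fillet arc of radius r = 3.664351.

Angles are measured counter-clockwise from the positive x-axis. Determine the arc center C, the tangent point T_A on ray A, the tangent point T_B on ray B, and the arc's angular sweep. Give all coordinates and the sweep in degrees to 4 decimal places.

center=(-24.5642,20.3733) T_A=(-22.7272,17.2027) T_B=(-24.7472,16.7135) sweep=32.9501

bisector direction at 103.6119° = (-0.235345,0.971912)
center distance |VC| = r/sin(θ/2) = 3.664351/sin(73.5250°) = 3.821238
C = V + |VC|·bis = (-24.5642,20.3733)
T_A = V + ((C−V)·d_A)·d_A = V + 1.0837·d_A = (-22.7272,17.2027)
T_B = V + ((C−V)·d_B)·d_B = V + 1.0837·d_B = (-24.7472,16.7135)
sweep = 180° − θ = 32.9501°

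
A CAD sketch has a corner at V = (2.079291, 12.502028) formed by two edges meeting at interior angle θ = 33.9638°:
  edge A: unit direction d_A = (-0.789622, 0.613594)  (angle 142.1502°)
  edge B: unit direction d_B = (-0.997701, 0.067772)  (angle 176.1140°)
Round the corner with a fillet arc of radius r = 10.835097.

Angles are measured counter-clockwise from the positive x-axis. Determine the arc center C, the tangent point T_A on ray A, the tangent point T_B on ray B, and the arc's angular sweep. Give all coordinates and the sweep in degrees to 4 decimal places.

bisector direction at 159.1321° = (-0.934404,0.356215)
center distance |VC| = r/sin(θ/2) = 10.835097/sin(16.9819°) = 37.097656
C = V + |VC|·bis = (-32.5849,25.7168)
T_A = V + ((C−V)·d_A)·d_A = V + 35.4801·d_A = (-25.9366,34.2724)
T_B = V + ((C−V)·d_B)·d_B = V + 35.4801·d_B = (-33.3192,14.9066)
sweep = 180° − θ = 146.0362°

center=(-32.5849,25.7168) T_A=(-25.9366,34.2724) T_B=(-33.3192,14.9066) sweep=146.0362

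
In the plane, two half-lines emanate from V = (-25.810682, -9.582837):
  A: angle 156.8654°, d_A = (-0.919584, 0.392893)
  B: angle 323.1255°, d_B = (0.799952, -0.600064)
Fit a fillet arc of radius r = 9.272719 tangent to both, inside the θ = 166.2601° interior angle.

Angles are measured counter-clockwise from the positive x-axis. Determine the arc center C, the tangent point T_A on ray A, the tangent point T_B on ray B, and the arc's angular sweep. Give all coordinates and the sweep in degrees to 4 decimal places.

center=(-30.4812,-17.6709) T_A=(-26.8380,-9.1439) T_B=(-24.9170,-10.2532) sweep=13.7399

bisector direction at 239.9955° = (-0.500069,-0.865986)
center distance |VC| = r/sin(θ/2) = 9.272719/sin(83.1300°) = 9.339777
C = V + |VC|·bis = (-30.4812,-17.6709)
T_A = V + ((C−V)·d_A)·d_A = V + 1.1172·d_A = (-26.8380,-9.1439)
T_B = V + ((C−V)·d_B)·d_B = V + 1.1172·d_B = (-24.9170,-10.2532)
sweep = 180° − θ = 13.7399°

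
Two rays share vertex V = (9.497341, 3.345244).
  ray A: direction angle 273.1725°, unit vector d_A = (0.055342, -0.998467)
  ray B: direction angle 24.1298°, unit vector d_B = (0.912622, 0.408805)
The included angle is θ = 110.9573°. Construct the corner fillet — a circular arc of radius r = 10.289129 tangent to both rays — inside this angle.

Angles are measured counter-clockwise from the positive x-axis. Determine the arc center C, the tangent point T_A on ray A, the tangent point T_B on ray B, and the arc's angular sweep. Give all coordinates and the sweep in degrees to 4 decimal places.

bisector direction at 328.6512° = (0.854016,-0.520247)
center distance |VC| = r/sin(θ/2) = 10.289129/sin(55.4787°) = 12.488094
C = V + |VC|·bis = (20.1624,-3.1517)
T_A = V + ((C−V)·d_A)·d_A = V + 7.0772·d_A = (9.8890,-3.7211)
T_B = V + ((C−V)·d_B)·d_B = V + 7.0772·d_B = (15.9561,6.2384)
sweep = 180° − θ = 69.0427°

center=(20.1624,-3.1517) T_A=(9.8890,-3.7211) T_B=(15.9561,6.2384) sweep=69.0427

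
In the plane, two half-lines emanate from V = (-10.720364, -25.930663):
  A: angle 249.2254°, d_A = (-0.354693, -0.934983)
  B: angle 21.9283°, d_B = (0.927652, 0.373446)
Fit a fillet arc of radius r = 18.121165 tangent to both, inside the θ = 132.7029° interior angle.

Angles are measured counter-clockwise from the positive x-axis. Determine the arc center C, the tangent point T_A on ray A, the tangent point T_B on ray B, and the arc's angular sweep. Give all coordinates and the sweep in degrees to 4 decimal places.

center=(3.4080,-39.7774) T_A=(-13.5349,-33.3500) T_B=(-3.3592,-22.9673) sweep=47.2971

bisector direction at 315.5769° = (0.714190,-0.699952)
center distance |VC| = r/sin(θ/2) = 18.121165/sin(66.3514°) = 19.782431
C = V + |VC|·bis = (3.4080,-39.7774)
T_A = V + ((C−V)·d_A)·d_A = V + 7.9352·d_A = (-13.5349,-33.3500)
T_B = V + ((C−V)·d_B)·d_B = V + 7.9352·d_B = (-3.3592,-22.9673)
sweep = 180° − θ = 47.2971°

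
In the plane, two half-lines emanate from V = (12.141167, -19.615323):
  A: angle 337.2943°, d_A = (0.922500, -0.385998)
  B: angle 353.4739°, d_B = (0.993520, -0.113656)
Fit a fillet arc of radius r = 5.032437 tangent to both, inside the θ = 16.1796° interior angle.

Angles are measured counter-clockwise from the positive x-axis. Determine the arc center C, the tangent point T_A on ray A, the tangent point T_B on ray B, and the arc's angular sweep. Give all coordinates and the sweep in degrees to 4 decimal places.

center=(46.7447,-28.6391) T_A=(44.8022,-33.2815) T_B=(47.3167,-23.6393) sweep=163.8204

bisector direction at 345.3841° = (0.967639,-0.252338)
center distance |VC| = r/sin(θ/2) = 5.032437/sin(8.0898°) = 35.760793
C = V + |VC|·bis = (46.7447,-28.6391)
T_A = V + ((C−V)·d_A)·d_A = V + 35.4049·d_A = (44.8022,-33.2815)
T_B = V + ((C−V)·d_B)·d_B = V + 35.4049·d_B = (47.3167,-23.6393)
sweep = 180° − θ = 163.8204°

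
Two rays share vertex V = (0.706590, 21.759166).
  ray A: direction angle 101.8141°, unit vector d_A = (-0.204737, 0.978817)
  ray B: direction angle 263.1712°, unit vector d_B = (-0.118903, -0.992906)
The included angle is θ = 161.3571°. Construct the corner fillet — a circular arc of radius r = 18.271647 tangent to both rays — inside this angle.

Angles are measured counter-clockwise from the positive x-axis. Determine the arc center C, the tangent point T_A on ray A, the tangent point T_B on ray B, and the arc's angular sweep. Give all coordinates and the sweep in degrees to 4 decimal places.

center=(-17.7920,20.9539) T_A=(0.0926,24.6948) T_B=(0.3500,18.7813) sweep=18.6429

bisector direction at 182.4926° = (-0.999054,-0.043491)
center distance |VC| = r/sin(θ/2) = 18.271647/sin(80.6786°) = 18.516150
C = V + |VC|·bis = (-17.7920,20.9539)
T_A = V + ((C−V)·d_A)·d_A = V + 2.9991·d_A = (0.0926,24.6948)
T_B = V + ((C−V)·d_B)·d_B = V + 2.9991·d_B = (0.3500,18.7813)
sweep = 180° − θ = 18.6429°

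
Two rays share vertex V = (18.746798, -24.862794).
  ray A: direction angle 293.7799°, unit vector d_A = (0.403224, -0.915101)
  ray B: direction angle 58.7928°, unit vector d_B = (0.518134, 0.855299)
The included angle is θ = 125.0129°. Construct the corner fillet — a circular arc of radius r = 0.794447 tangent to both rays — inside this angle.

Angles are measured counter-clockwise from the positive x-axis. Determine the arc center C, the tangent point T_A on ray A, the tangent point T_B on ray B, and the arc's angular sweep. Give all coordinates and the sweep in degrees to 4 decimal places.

center=(19.6405,-24.9208) T_A=(18.9135,-25.2411) T_B=(18.9610,-24.5092) sweep=54.9871

bisector direction at 356.2863° = (0.997900,-0.064770)
center distance |VC| = r/sin(θ/2) = 0.794447/sin(62.5065°) = 0.895593
C = V + |VC|·bis = (19.6405,-24.9208)
T_A = V + ((C−V)·d_A)·d_A = V + 0.4134·d_A = (18.9135,-25.2411)
T_B = V + ((C−V)·d_B)·d_B = V + 0.4134·d_B = (18.9610,-24.5092)
sweep = 180° − θ = 54.9871°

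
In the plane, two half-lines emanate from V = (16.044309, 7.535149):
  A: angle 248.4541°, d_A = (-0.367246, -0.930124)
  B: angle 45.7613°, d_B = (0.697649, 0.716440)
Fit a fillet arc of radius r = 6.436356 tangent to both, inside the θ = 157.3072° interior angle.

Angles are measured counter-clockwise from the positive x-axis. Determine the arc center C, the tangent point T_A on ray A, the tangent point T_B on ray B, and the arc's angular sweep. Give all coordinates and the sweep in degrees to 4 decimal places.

bisector direction at 327.1077° = (0.839693,-0.543062)
center distance |VC| = r/sin(θ/2) = 6.436356/sin(78.6536°) = 6.564658
C = V + |VC|·bis = (21.5566,3.9701)
T_A = V + ((C−V)·d_A)·d_A = V + 1.2915·d_A = (15.5700,6.3339)
T_B = V + ((C−V)·d_B)·d_B = V + 1.2915·d_B = (16.9453,8.4605)
sweep = 180° − θ = 22.6928°

center=(21.5566,3.9701) T_A=(15.5700,6.3339) T_B=(16.9453,8.4605) sweep=22.6928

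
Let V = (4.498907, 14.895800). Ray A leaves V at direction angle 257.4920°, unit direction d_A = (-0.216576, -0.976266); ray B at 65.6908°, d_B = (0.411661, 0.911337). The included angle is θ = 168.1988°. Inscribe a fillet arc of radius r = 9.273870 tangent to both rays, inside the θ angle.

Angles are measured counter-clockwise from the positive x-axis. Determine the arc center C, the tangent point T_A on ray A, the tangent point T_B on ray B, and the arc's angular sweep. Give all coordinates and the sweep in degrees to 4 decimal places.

bisector direction at 341.5914° = (0.948829,-0.315791)
center distance |VC| = r/sin(θ/2) = 9.273870/sin(84.0994°) = 9.323267
C = V + |VC|·bis = (13.3451,11.9516)
T_A = V + ((C−V)·d_A)·d_A = V + 0.9585·d_A = (4.2913,13.9601)
T_B = V + ((C−V)·d_B)·d_B = V + 0.9585·d_B = (4.8935,15.7693)
sweep = 180° − θ = 11.8012°

center=(13.3451,11.9516) T_A=(4.2913,13.9601) T_B=(4.8935,15.7693) sweep=11.8012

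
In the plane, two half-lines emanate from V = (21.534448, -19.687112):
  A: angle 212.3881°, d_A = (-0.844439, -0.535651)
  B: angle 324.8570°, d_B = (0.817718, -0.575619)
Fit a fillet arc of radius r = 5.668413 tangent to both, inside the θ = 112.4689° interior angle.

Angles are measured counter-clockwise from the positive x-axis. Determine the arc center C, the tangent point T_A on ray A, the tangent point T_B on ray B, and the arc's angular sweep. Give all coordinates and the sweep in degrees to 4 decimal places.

center=(21.3705,-26.5037) T_A=(18.3342,-21.7171) T_B=(24.6334,-21.8686) sweep=67.5311

bisector direction at 268.6226° = (-0.024039,-0.999711)
center distance |VC| = r/sin(θ/2) = 5.668413/sin(56.2345°) = 6.818579
C = V + |VC|·bis = (21.3705,-26.5037)
T_A = V + ((C−V)·d_A)·d_A = V + 3.7897·d_A = (18.3342,-21.7171)
T_B = V + ((C−V)·d_B)·d_B = V + 3.7897·d_B = (24.6334,-21.8686)
sweep = 180° − θ = 67.5311°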